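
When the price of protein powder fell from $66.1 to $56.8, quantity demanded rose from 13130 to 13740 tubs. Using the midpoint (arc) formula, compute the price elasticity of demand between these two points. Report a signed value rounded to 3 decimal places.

%ΔQ = (13740 − 13130) / [(13130 + 13740)/2] = 610/13435 = 0.045403…
%ΔP = (56.8 − 66.1) / [(66.1 + 56.8)/2] = -9.3/61.45 = -0.151342…
Arc Ed = %ΔQ / %ΔP = (610/13435) / (-9.3/61.45) = -0.30000…

-0.300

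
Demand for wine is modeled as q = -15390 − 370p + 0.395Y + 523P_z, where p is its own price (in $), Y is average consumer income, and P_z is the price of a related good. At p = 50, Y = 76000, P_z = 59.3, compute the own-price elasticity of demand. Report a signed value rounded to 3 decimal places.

-0.682

At the given values, q = -15390 − 370(50) + 0.395(76000) + 523(59.3) = 27143.9.
∂q/∂p = −370.
E = (-370) × (50/27143.9) = -0.68155…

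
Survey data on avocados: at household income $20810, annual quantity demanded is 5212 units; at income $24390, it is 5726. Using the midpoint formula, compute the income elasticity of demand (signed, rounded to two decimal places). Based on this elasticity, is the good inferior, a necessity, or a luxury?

0.59; necessity

%ΔQ = (5726 − 5212)/[( 5212 + 5726)/2] = 514/5469 = 0.093984…
%ΔIncome = (24390 − 20810)/[( 20810 + 24390)/2] = 3580/22600 = 0.158407…
E_income = (514/5469) / (3580/22600) = 0.5933…
0 < E_income < 1 ⇒ normal good, necessity.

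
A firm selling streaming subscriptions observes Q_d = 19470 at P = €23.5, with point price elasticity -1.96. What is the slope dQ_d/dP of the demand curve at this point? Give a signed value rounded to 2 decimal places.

Ed = (dQ_d/dP)·(P/Q_d) ⇒ dQ_d/dP = Ed·Q_d/P = (-1.96)·19470/23.5 = -1623.8808…

-1623.88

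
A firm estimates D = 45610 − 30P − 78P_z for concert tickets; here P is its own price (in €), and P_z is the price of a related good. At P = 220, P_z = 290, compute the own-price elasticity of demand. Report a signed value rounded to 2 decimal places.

-0.40

At the given values, D = 45610 − 30(220) − 78(290) = 16390.
∂D/∂P = −30.
E = (-30) × (220/16390) = -0.4026…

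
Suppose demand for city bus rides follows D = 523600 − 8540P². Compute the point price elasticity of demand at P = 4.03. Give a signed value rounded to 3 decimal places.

dD/dP = −2·8540·P = -68832.4. At P = 4.03, D = 384902.714.
Ed = (dD/dP)·(P/D) = (-68832.4) × (4.03/384902.714) = -0.72068…

-0.721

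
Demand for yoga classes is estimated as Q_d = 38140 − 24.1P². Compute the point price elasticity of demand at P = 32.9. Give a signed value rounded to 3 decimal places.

-4.328

dQ_d/dP = −2·24.1·P = -1585.78. At P = 32.9, Q_d = 12053.919.
Ed = (dQ_d/dP)·(P/Q_d) = (-1585.78) × (32.9/12053.919) = -4.32823…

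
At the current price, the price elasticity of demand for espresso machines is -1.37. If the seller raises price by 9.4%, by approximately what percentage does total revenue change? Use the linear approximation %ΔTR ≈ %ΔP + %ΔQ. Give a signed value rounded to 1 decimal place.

-3.5%

%ΔQ ≈ Ed × %ΔP = (-1.37) × (+9.4%) = -12.8780%
%ΔTR ≈ %ΔP + %ΔQ = (+9.4%) + (-12.8780%) = -3.4780%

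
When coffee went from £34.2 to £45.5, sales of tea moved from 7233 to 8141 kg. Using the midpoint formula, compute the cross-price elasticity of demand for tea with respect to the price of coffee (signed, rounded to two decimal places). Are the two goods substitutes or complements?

0.42; substitutes

%ΔQ_{tea} = (8141 − 7233)/avg = 908/7687 = 0.118121…
%ΔP_{coffee} = (45.5 − 34.2)/avg = 11.3/39.85 = 0.283563…
E_cross = (908/7687) / (11.3/39.85) = 0.4165…
E_cross > 0 ⇒ the goods are substitutes.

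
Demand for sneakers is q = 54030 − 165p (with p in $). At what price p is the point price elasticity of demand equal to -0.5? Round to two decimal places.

109.15

Ed = −165p/(54030 − 165p). Set this equal to -0.5:
165p = 0.5·(54030 − 165p) ⇒ 165p(1 + 0.5) = 0.5·54030
p = 0.5·54030 / (165·1.5) = 109.1515…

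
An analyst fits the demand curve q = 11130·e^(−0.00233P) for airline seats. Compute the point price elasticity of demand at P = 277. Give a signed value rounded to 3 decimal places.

-0.645

dq/dP = −0.00233·q = -13.6004. At P = 277, q = 5837.1.
Ed = (dq/dP)·(P/q) = (-13.6004) × (277/5837.1) = -0.64541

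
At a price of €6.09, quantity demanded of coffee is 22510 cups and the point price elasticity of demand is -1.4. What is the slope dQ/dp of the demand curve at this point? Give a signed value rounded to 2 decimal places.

Ed = (dQ/dp)·(p/Q) ⇒ dQ/dp = Ed·Q/p = (-1.4)·22510/6.09 = -5174.7126…

-5174.71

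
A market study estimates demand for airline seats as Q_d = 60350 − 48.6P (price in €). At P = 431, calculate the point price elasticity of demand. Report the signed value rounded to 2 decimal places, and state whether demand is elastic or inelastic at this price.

-0.53; inelastic

dQ_d/dP = −48.6. At P = 431, Q_d = 60350 − 48.6(431) = 39403.4.
Ed = (dQ_d/dP)·(P/Q_d) = −48.6 × (431/39403.4) = -0.5315…
|Ed| = 0.53 < 1, so demand is inelastic.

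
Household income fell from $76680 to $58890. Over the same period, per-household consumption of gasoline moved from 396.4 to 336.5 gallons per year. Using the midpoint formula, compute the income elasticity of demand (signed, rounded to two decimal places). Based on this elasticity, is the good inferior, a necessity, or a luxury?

0.62; necessity

%ΔQ = (336.5 − 396.4)/[( 396.4 + 336.5)/2] = -59.9/366.45 = -0.163460…
%ΔIncome = (58890 − 76680)/[( 76680 + 58890)/2] = -17790/67785 = -0.262447…
E_income = (-59.9/366.45) / (-17790/67785) = 0.6228…
0 < E_income < 1 ⇒ normal good, necessity.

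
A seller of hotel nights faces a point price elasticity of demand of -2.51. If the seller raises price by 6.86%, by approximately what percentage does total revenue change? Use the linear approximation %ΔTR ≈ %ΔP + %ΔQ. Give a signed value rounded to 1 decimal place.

%ΔQ ≈ Ed × %ΔP = (-2.51) × (+6.86%) = -17.2186%
%ΔTR ≈ %ΔP + %ΔQ = (+6.86%) + (-17.2186%) = -10.3586%

-10.4%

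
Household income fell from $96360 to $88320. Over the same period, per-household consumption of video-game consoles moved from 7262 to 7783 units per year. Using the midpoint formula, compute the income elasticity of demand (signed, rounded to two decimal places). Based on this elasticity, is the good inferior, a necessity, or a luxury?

-0.80; inferior

%ΔQ = (7783 − 7262)/[( 7262 + 7783)/2] = 521/7522.5 = 0.069258…
%ΔIncome = (88320 − 96360)/[( 96360 + 88320)/2] = -8040/92340 = -0.087069…
E_income = (521/7522.5) / (-8040/92340) = -0.7954…
E_income < 0 ⇒ inferior good.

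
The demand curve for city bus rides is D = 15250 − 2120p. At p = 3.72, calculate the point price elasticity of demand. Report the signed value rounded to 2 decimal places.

dD/dp = −2120. At p = 3.72, D = 15250 − 2120(3.72) = 7363.6.
Ed = (dD/dp)·(p/D) = −2120 × (3.72/7363.6) = -1.0709…

-1.07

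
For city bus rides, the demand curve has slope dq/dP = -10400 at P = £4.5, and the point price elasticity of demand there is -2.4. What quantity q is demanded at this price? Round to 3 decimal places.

Ed = (dq/dP)·(P/q) ⇒ q = (dq/dP)·P/Ed = (-10400)·4.5/(-2.4) = 19500

19500.000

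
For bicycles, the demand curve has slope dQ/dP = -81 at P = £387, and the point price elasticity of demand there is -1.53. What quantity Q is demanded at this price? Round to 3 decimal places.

20488.235

Ed = (dQ/dP)·(P/Q) ⇒ Q = (dQ/dP)·P/Ed = (-81)·387/(-1.53) = 20488.23529…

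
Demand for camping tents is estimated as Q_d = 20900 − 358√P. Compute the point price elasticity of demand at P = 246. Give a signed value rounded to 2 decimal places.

dQ_d/dP = −358/(2√P) = -11.4126. At P = 246, Q_d = 15285.
Ed = (dQ_d/dP)·(P/Q_d) = (-11.4126) × (246/15285) = -0.1836…

-0.18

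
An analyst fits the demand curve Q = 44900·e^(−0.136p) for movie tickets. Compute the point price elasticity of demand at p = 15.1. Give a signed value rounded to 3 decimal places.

dQ/dp = −0.136·Q = -783.282. At p = 15.1, Q = 5759.43.
Ed = (dQ/dp)·(p/Q) = (-783.282) × (15.1/5759.43) = -2.0536

-2.054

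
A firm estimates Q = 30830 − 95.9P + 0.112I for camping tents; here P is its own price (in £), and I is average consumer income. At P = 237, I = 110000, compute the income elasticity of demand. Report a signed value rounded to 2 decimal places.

0.60

At the given values, Q = 30830 − 95.9(237) + 0.112(110000) = 20421.7.
∂Q/∂I = 0.112.
E = (0.112) × (110000/20421.7) = 0.6032…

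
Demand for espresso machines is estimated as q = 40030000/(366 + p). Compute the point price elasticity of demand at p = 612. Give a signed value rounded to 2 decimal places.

-0.63

dq/dp = −40030000/(366 + p)² = -41.8512. At p = 612, q = 40930.5.
Ed = (dq/dp)·(p/q) = (-41.8512) × (612/40930.5) = -0.6257…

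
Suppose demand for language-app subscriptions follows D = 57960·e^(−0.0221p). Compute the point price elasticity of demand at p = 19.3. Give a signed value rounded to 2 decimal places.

-0.43

dD/dp = −0.0221·D = -836.144. At p = 19.3, D = 37834.6.
Ed = (dD/dp)·(p/D) = (-836.144) × (19.3/37834.6) = -0.4265…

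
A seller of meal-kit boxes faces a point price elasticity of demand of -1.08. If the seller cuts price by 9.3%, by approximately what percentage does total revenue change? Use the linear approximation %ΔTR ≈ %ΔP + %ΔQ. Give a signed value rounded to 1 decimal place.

+0.7%

%ΔQ ≈ Ed × %ΔP = (-1.08) × (-9.3%) = +10.0440%
%ΔTR ≈ %ΔP + %ΔQ = (-9.3%) + (+10.0440%) = +0.7440%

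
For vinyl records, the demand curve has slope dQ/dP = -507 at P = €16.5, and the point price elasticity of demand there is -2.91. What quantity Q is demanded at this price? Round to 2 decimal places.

2874.74

Ed = (dQ/dP)·(P/Q) ⇒ Q = (dQ/dP)·P/Ed = (-507)·16.5/(-2.91) = 2874.7422…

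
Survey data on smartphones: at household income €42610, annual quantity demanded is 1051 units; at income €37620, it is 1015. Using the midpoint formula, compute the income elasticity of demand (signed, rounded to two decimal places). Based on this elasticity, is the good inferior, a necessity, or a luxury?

0.28; necessity

%ΔQ = (1015 − 1051)/[( 1051 + 1015)/2] = -36/1033 = -0.034849…
%ΔIncome = (37620 − 42610)/[( 42610 + 37620)/2] = -4990/40115 = -0.124392…
E_income = (-36/1033) / (-4990/40115) = 0.2801…
0 < E_income < 1 ⇒ normal good, necessity.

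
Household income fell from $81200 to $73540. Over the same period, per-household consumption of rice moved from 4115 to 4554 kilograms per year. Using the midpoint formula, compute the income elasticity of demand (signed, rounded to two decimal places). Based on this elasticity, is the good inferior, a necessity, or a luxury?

%ΔQ = (4554 − 4115)/[( 4115 + 4554)/2] = 439/4334.5 = 0.101280…
%ΔIncome = (73540 − 81200)/[( 81200 + 73540)/2] = -7660/77370 = -0.099004…
E_income = (439/4334.5) / (-7660/77370) = -1.0229…
E_income < 0 ⇒ inferior good.

-1.02; inferior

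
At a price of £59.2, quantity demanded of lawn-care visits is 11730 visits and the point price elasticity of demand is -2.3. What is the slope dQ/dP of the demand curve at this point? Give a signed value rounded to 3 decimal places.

Ed = (dQ/dP)·(P/Q) ⇒ dQ/dP = Ed·Q/P = (-2.3)·11730/59.2 = -455.72635…

-455.726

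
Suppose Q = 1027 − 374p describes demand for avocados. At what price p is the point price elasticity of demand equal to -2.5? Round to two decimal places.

Ed = −374p/(1027 − 374p). Set this equal to -2.5:
374p = 2.5·(1027 − 374p) ⇒ 374p(1 + 2.5) = 2.5·1027
p = 2.5·1027 / (374·3.5) = 1.9614…

1.96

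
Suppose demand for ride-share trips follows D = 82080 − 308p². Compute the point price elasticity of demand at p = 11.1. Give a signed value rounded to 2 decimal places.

-1.72

dD/dp = −2·308·p = -6837.6. At p = 11.1, D = 44131.32.
Ed = (dD/dp)·(p/D) = (-6837.6) × (11.1/44131.32) = -1.7198…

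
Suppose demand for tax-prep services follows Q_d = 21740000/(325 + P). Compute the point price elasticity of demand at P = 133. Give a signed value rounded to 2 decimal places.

dQ_d/dP = −21740000/(325 + P)² = -103.64. At P = 133, Q_d = 47467.2.
Ed = (dQ_d/dP)·(P/Q_d) = (-103.64) × (133/47467.2) = -0.2903…

-0.29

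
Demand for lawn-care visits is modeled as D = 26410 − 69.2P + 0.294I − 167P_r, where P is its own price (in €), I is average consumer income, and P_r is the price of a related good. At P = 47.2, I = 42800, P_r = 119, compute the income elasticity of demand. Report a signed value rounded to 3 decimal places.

At the given values, D = 26410 − 69.2(47.2) + 0.294(42800) − 167(119) = 15853.96.
∂D/∂I = 0.294.
E = (0.294) × (42800/15853.96) = 0.79369…

0.794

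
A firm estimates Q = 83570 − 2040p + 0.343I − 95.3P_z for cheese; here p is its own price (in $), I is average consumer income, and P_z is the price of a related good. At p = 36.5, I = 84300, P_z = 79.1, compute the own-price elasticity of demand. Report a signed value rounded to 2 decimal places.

-2.44

At the given values, Q = 83570 − 2040(36.5) + 0.343(84300) − 95.3(79.1) = 30486.67.
∂Q/∂p = −2040.
E = (-2040) × (36.5/30486.67) = -2.4423…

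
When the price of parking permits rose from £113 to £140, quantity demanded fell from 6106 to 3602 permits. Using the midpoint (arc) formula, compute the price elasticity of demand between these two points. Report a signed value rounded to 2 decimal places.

-2.42

%ΔQ = (3602 − 6106) / [(6106 + 3602)/2] = -2504/4854 = -0.515863…
%ΔP = (140 − 113) / [(113 + 140)/2] = 27/126.5 = 0.213438…
Arc Ed = %ΔQ / %ΔP = (-2504/4854) / (27/126.5) = -2.4169…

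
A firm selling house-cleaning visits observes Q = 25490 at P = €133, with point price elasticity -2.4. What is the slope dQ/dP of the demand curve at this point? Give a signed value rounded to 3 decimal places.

Ed = (dQ/dP)·(P/Q) ⇒ dQ/dP = Ed·Q/P = (-2.4)·25490/133 = -459.96992…

-459.970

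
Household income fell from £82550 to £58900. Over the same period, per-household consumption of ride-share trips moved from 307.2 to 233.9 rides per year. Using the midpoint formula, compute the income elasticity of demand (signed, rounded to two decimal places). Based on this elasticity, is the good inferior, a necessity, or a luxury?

0.81; necessity

%ΔQ = (233.9 − 307.2)/[( 307.2 + 233.9)/2] = -73.3/270.55 = -0.270929…
%ΔIncome = (58900 − 82550)/[( 82550 + 58900)/2] = -23650/70725 = -0.334393…
E_income = (-73.3/270.55) / (-23650/70725) = 0.8102…
0 < E_income < 1 ⇒ normal good, necessity.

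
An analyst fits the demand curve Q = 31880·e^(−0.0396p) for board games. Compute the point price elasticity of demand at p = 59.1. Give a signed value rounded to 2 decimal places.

-2.34

dQ/dp = −0.0396·Q = -121.565. At p = 59.1, Q = 3069.82.
Ed = (dQ/dp)·(p/Q) = (-121.565) × (59.1/3069.82) = -2.3403…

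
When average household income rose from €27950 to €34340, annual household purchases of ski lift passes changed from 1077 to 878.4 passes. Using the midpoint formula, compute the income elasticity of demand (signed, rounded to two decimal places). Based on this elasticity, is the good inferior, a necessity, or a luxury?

%ΔQ = (878.4 − 1077)/[( 1077 + 878.4)/2] = -198.6/977.7 = -0.203129…
%ΔIncome = (34340 − 27950)/[( 27950 + 34340)/2] = 6390/31145 = 0.205169…
E_income = (-198.6/977.7) / (6390/31145) = -0.9900…
E_income < 0 ⇒ inferior good.

-0.99; inferior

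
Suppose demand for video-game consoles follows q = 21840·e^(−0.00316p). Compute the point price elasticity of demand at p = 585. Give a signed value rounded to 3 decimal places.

-1.849

dq/dp = −0.00316·q = -10.8668. At p = 585, q = 3438.87.
Ed = (dq/dp)·(p/q) = (-10.8668) × (585/3438.87) = -1.8486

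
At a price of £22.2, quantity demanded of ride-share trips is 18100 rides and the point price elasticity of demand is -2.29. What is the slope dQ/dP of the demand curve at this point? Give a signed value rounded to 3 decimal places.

Ed = (dQ/dP)·(P/Q) ⇒ dQ/dP = Ed·Q/P = (-2.29)·18100/22.2 = -1867.07207…

-1867.072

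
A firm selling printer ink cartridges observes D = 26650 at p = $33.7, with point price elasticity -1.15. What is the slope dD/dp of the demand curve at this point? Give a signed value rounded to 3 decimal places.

Ed = (dD/dp)·(p/D) ⇒ dD/dp = Ed·D/p = (-1.15)·26650/33.7 = -909.42136…

-909.421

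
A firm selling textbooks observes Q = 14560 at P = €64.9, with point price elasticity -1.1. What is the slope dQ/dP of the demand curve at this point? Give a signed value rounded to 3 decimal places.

-246.780

Ed = (dQ/dP)·(P/Q) ⇒ dQ/dP = Ed·Q/P = (-1.1)·14560/64.9 = -246.77966…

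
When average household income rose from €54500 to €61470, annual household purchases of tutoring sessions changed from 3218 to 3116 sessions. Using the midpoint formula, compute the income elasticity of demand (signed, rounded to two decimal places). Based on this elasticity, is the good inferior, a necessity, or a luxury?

%ΔQ = (3116 − 3218)/[( 3218 + 3116)/2] = -102/3167 = -0.032207…
%ΔIncome = (61470 − 54500)/[( 54500 + 61470)/2] = 6970/57985 = 0.120203…
E_income = (-102/3167) / (6970/57985) = -0.2679…
E_income < 0 ⇒ inferior good.

-0.27; inferior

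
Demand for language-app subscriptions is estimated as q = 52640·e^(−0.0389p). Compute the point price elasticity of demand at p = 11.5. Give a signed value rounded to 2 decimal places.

dq/dp = −0.0389·q = -1309.13. At p = 11.5, q = 33653.8.
Ed = (dq/dp)·(p/q) = (-1309.13) × (11.5/33653.8) = -0.4473…

-0.45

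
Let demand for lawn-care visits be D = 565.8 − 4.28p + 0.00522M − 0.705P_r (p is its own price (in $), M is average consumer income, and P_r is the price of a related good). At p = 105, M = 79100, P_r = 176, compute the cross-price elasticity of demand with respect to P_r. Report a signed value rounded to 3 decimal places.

-0.306

At the given values, D = 565.8 − 4.28(105) + 0.00522(79100) − 0.705(176) = 405.222.
∂D/∂P_r = -0.705.
E = (-0.705) × (176/405.222) = -0.30620…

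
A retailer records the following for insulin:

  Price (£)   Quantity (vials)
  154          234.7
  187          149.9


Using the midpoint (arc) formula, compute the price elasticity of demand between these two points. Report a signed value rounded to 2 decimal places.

%ΔQ = (149.9 − 234.7) / [(234.7 + 149.9)/2] = -84.8/192.3 = -0.440977…
%ΔP = (187 − 154) / [(154 + 187)/2] = 33/170.5 = 0.193548…
Arc Ed = %ΔQ / %ΔP = (-84.8/192.3) / (33/170.5) = -2.2783…

-2.28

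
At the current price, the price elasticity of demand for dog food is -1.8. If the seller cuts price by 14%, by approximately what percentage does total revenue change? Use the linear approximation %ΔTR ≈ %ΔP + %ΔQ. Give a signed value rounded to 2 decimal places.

+11.20%

%ΔQ ≈ Ed × %ΔP = (-1.8) × (-14%) = +25.2000%
%ΔTR ≈ %ΔP + %ΔQ = (-14%) + (+25.2000%) = +11.2000%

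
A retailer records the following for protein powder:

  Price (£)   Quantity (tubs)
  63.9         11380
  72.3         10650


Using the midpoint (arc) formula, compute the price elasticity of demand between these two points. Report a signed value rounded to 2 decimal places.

-0.54

%ΔQ = (10650 − 11380) / [(11380 + 10650)/2] = -730/11015 = -0.066273…
%ΔP = (72.3 − 63.9) / [(63.9 + 72.3)/2] = 8.4/68.1 = 0.123348…
Arc Ed = %ΔQ / %ΔP = (-730/11015) / (8.4/68.1) = -0.5372…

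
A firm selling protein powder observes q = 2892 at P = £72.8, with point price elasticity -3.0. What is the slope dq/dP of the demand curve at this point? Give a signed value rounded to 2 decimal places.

-119.18

Ed = (dq/dP)·(P/q) ⇒ dq/dP = Ed·q/P = (-3.0)·2892/72.8 = -119.1758…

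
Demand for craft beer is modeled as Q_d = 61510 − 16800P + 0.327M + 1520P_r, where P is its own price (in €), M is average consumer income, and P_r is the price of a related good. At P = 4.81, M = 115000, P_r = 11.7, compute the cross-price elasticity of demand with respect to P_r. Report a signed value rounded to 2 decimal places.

0.49

At the given values, Q_d = 61510 − 16800(4.81) + 0.327(115000) + 1520(11.7) = 36091.
∂Q_d/∂P_r = 1520.
E = (1520) × (11.7/36091) = 0.4927…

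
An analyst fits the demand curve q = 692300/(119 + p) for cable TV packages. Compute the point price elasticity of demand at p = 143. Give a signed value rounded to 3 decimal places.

dq/dp = −692300/(119 + p)² = -10.0854. At p = 143, q = 2642.37.
Ed = (dq/dp)·(p/q) = (-10.0854) × (143/2642.37) = -0.54580…

-0.546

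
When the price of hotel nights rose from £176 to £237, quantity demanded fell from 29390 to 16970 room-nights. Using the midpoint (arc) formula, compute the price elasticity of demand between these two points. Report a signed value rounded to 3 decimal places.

%ΔQ = (16970 − 29390) / [(29390 + 16970)/2] = -12420/23180 = -0.535806…
%ΔP = (237 − 176) / [(176 + 237)/2] = 61/206.5 = 0.295399…
Arc Ed = %ΔQ / %ΔP = (-12420/23180) / (61/206.5) = -1.81383…

-1.814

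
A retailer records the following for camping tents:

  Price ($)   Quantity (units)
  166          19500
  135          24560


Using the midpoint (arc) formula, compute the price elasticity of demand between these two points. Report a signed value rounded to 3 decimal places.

-1.115

%ΔQ = (24560 − 19500) / [(19500 + 24560)/2] = 5060/22030 = 0.229686…
%ΔP = (135 − 166) / [(166 + 135)/2] = -31/150.5 = -0.205980…
Arc Ed = %ΔQ / %ΔP = (5060/22030) / (-31/150.5) = -1.11509…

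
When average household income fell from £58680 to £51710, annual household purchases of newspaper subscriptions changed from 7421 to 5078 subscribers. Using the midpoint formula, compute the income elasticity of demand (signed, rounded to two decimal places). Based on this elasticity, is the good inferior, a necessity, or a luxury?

%ΔQ = (5078 − 7421)/[( 7421 + 5078)/2] = -2343/6249.5 = -0.374909…
%ΔIncome = (51710 − 58680)/[( 58680 + 51710)/2] = -6970/55195 = -0.126279…
E_income = (-2343/6249.5) / (-6970/55195) = 2.9688…
E_income > 1 ⇒ normal good, luxury.

2.97; luxury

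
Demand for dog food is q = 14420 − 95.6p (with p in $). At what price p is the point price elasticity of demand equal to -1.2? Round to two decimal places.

82.27

Ed = −95.6p/(14420 − 95.6p). Set this equal to -1.2:
95.6p = 1.2·(14420 − 95.6p) ⇒ 95.6p(1 + 1.2) = 1.2·14420
p = 1.2·14420 / (95.6·2.2) = 82.2746…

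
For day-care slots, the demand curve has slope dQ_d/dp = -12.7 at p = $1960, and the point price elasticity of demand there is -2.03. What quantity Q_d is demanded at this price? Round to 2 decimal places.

Ed = (dQ_d/dp)·(p/Q_d) ⇒ Q_d = (dQ_d/dp)·p/Ed = (-12.7)·1960/(-2.03) = 12262.0689…

12262.07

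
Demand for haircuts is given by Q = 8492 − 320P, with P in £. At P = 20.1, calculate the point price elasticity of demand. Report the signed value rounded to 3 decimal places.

-3.122

dQ/dP = −320. At P = 20.1, Q = 8492 − 320(20.1) = 2060.
Ed = (dQ/dP)·(P/Q) = −320 × (20.1/2060) = -3.12233…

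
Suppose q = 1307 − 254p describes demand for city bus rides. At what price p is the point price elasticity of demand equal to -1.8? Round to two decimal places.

3.31

Ed = −254p/(1307 − 254p). Set this equal to -1.8:
254p = 1.8·(1307 − 254p) ⇒ 254p(1 + 1.8) = 1.8·1307
p = 1.8·1307 / (254·2.8) = 3.3079…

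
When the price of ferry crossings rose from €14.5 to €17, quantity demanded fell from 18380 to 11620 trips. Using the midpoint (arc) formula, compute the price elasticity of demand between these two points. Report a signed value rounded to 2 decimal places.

-2.84

%ΔQ = (11620 − 18380) / [(18380 + 11620)/2] = -6760/15000 = -0.450666…
%ΔP = (17 − 14.5) / [(14.5 + 17)/2] = 2.5/15.75 = 0.158730…
Arc Ed = %ΔQ / %ΔP = (-6760/15000) / (2.5/15.75) = -2.8392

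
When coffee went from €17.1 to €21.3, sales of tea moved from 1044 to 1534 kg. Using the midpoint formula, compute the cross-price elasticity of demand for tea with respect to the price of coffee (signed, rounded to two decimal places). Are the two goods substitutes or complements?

%ΔQ_{tea} = (1534 − 1044)/avg = 490/1289 = 0.380139…
%ΔP_{coffee} = (21.3 − 17.1)/avg = 4.2/19.2 = 0.21875
E_cross = (490/1289) / (4.2/19.2) = 1.7377…
E_cross > 0 ⇒ the goods are substitutes.

1.74; substitutes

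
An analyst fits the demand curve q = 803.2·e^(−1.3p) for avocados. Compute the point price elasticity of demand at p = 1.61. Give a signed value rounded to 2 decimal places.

-2.09

dq/dp = −1.3·q = -128.762. At p = 1.61, q = 99.0479.
Ed = (dq/dp)·(p/q) = (-128.762) × (1.61/99.0479) = -2.093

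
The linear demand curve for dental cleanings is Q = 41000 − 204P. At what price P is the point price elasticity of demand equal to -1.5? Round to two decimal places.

Ed = −204P/(41000 − 204P). Set this equal to -1.5:
204P = 1.5·(41000 − 204P) ⇒ 204P(1 + 1.5) = 1.5·41000
P = 1.5·41000 / (204·2.5) = 120.5882…

120.59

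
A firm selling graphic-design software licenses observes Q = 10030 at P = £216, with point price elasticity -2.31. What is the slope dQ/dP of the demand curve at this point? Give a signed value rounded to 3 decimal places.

-107.265

Ed = (dQ/dP)·(P/Q) ⇒ dQ/dP = Ed·Q/P = (-2.31)·10030/216 = -107.26527…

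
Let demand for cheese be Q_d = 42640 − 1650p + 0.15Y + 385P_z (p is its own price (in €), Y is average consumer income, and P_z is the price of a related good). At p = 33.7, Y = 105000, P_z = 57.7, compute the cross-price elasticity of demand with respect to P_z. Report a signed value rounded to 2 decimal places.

0.89

At the given values, Q_d = 42640 − 1650(33.7) + 0.15(105000) + 385(57.7) = 24999.5.
∂Q_d/∂P_z = 385.
E = (385) × (57.7/24999.5) = 0.8885…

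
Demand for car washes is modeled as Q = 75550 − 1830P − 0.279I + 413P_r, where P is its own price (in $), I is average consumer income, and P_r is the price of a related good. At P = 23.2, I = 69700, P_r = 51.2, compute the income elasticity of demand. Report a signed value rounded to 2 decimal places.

-0.56

At the given values, Q = 75550 − 1830(23.2) − 0.279(69700) + 413(51.2) = 34793.3.
∂Q/∂I = -0.279.
E = (-0.279) × (69700/34793.3) = -0.5589…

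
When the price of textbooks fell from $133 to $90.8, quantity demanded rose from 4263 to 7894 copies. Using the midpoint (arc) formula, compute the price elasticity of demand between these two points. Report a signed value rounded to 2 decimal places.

-1.58

%ΔQ = (7894 − 4263) / [(4263 + 7894)/2] = 3631/6078.5 = 0.597351…
%ΔP = (90.8 − 133) / [(133 + 90.8)/2] = -42.2/111.9 = -0.377122…
Arc Ed = %ΔQ / %ΔP = (3631/6078.5) / (-42.2/111.9) = -1.5839…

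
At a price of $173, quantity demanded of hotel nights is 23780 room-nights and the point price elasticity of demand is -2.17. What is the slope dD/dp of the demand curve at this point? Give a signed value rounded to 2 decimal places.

Ed = (dD/dp)·(p/D) ⇒ dD/dp = Ed·D/p = (-2.17)·23780/173 = -298.2809…

-298.28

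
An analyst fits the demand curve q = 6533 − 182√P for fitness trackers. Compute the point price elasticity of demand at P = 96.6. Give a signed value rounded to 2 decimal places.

-0.19

dq/dP = −182/(2√P) = -9.25876. At P = 96.6, q = 4744.21.
Ed = (dq/dP)·(P/q) = (-9.25876) × (96.6/4744.21) = -0.1885…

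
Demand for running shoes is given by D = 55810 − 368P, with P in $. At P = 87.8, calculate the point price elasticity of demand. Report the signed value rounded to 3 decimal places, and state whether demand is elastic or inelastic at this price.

-1.375; elastic

dD/dP = −368. At P = 87.8, D = 55810 − 368(87.8) = 23499.6.
Ed = (dD/dP)·(P/D) = −368 × (87.8/23499.6) = -1.37493…
|Ed| = 1.375 > 1, so demand is elastic.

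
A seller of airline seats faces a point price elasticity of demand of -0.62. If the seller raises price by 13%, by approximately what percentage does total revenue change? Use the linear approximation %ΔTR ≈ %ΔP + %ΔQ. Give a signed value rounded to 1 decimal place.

%ΔQ ≈ Ed × %ΔP = (-0.62) × (+13%) = -8.0600%
%ΔTR ≈ %ΔP + %ΔQ = (+13%) + (-8.0600%) = +4.9400%

+4.9%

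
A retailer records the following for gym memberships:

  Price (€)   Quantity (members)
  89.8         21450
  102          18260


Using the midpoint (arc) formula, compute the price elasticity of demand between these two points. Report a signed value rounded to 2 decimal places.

-1.26

%ΔQ = (18260 − 21450) / [(21450 + 18260)/2] = -3190/19855 = -0.160664…
%ΔP = (102 − 89.8) / [(89.8 + 102)/2] = 12.2/95.9 = 0.127215…
Arc Ed = %ΔQ / %ΔP = (-3190/19855) / (12.2/95.9) = -1.2629…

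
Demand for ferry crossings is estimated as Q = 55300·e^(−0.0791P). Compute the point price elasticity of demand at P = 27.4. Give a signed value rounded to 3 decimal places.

dQ/dP = −0.0791·Q = -500.769. At P = 27.4, Q = 6330.84.
Ed = (dQ/dP)·(P/Q) = (-500.769) × (27.4/6330.84) = -2.16734

-2.167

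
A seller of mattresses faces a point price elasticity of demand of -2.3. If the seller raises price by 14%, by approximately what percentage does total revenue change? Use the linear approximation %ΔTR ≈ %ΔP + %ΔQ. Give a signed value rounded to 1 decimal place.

%ΔQ ≈ Ed × %ΔP = (-2.3) × (+14%) = -32.2000%
%ΔTR ≈ %ΔP + %ΔQ = (+14%) + (-32.2000%) = -18.2000%

-18.2%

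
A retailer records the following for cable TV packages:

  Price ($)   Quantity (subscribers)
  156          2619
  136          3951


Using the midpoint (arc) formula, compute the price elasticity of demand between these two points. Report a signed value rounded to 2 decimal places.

%ΔQ = (3951 − 2619) / [(2619 + 3951)/2] = 1332/3285 = 0.405479…
%ΔP = (136 − 156) / [(156 + 136)/2] = -20/146 = -0.136986…
Arc Ed = %ΔQ / %ΔP = (1332/3285) / (-20/146) = -2.96

-2.96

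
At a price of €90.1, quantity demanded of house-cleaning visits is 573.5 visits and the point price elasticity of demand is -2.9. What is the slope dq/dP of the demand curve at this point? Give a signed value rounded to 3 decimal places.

Ed = (dq/dP)·(P/q) ⇒ dq/dP = Ed·q/P = (-2.9)·573.5/90.1 = -18.45893…

-18.459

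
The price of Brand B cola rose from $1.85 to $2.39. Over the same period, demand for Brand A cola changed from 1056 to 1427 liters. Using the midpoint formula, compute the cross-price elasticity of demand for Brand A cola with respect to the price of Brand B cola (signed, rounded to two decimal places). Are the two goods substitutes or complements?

%ΔQ_{Brand A cola} = (1427 − 1056)/avg = 371/1241.5 = 0.298832…
%ΔP_{Brand B cola} = (2.39 − 1.85)/avg = 0.54/2.12 = 0.254716…
E_cross = (371/1241.5) / (0.54/2.12) = 1.1731…
E_cross > 0 ⇒ the goods are substitutes.

1.17; substitutes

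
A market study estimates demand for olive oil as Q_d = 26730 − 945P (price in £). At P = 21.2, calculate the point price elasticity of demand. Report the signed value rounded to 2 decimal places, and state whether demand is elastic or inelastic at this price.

dQ_d/dP = −945. At P = 21.2, Q_d = 26730 − 945(21.2) = 6696.
Ed = (dQ_d/dP)·(P/Q_d) = −945 × (21.2/6696) = -2.9919…
|Ed| = 2.99 > 1, so demand is elastic.

-2.99; elastic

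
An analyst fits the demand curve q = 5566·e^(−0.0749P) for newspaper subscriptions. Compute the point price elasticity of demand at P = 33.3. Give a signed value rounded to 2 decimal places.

-2.49

dq/dP = −0.0749·q = -34.4208. At P = 33.3, q = 459.557.
Ed = (dq/dP)·(P/q) = (-34.4208) × (33.3/459.557) = -2.4941…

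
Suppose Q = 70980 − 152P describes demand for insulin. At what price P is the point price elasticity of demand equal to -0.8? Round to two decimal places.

207.54

Ed = −152P/(70980 − 152P). Set this equal to -0.8:
152P = 0.8·(70980 − 152P) ⇒ 152P(1 + 0.8) = 0.8·70980
P = 0.8·70980 / (152·1.8) = 207.5438…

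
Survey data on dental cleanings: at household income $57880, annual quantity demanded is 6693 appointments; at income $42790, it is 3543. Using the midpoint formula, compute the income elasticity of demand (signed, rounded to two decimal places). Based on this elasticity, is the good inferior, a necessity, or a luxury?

%ΔQ = (3543 − 6693)/[( 6693 + 3543)/2] = -3150/5118 = -0.615474…
%ΔIncome = (42790 − 57880)/[( 57880 + 42790)/2] = -15090/50335 = -0.299791…
E_income = (-3150/5118) / (-15090/50335) = 2.0530…
E_income > 1 ⇒ normal good, luxury.

2.05; luxury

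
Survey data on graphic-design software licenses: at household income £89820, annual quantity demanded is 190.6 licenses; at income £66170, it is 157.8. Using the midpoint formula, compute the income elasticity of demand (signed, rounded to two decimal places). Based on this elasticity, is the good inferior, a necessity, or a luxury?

%ΔQ = (157.8 − 190.6)/[( 190.6 + 157.8)/2] = -32.8/174.2 = -0.188289…
%ΔIncome = (66170 − 89820)/[( 89820 + 66170)/2] = -23650/77995 = -0.303224…
E_income = (-32.8/174.2) / (-23650/77995) = 0.6209…
0 < E_income < 1 ⇒ normal good, necessity.

0.62; necessity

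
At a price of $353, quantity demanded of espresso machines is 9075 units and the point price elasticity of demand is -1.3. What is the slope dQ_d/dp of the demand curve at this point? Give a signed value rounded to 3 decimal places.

-33.421

Ed = (dQ_d/dp)·(p/Q_d) ⇒ dQ_d/dp = Ed·Q_d/p = (-1.3)·9075/353 = -33.42067…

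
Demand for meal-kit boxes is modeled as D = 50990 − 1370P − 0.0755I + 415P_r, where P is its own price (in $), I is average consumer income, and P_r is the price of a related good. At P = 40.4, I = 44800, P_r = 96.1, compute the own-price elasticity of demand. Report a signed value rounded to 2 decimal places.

-1.72

At the given values, D = 50990 − 1370(40.4) − 0.0755(44800) + 415(96.1) = 32141.1.
∂D/∂P = −1370.
E = (-1370) × (40.4/32141.1) = -1.7220…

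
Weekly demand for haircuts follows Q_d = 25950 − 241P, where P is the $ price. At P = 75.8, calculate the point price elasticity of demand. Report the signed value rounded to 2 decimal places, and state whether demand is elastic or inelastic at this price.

-2.38; elastic

dQ_d/dP = −241. At P = 75.8, Q_d = 25950 − 241(75.8) = 7682.2.
Ed = (dQ_d/dP)·(P/Q_d) = −241 × (75.8/7682.2) = -2.3779…
|Ed| = 2.38 > 1, so demand is elastic.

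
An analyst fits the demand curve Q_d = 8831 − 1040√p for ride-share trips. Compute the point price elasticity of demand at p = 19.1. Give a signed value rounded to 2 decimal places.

-0.53

dQ_d/dp = −1040/(2√p) = -118.983. At p = 19.1, Q_d = 4285.83.
Ed = (dQ_d/dp)·(p/Q_d) = (-118.983) × (19.1/4285.83) = -0.5302…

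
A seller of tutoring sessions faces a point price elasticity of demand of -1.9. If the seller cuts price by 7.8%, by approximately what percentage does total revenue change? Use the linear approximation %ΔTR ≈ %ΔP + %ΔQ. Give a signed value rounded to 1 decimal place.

+7.0%

%ΔQ ≈ Ed × %ΔP = (-1.9) × (-7.8%) = +14.8200%
%ΔTR ≈ %ΔP + %ΔQ = (-7.8%) + (+14.8200%) = +7.0200%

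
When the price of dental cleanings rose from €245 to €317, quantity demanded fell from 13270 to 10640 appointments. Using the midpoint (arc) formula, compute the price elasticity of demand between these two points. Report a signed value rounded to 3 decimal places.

-0.859

%ΔQ = (10640 − 13270) / [(13270 + 10640)/2] = -2630/11955 = -0.219991…
%ΔP = (317 − 245) / [(245 + 317)/2] = 72/281 = 0.256227…
Arc Ed = %ΔQ / %ΔP = (-2630/11955) / (72/281) = -0.85857…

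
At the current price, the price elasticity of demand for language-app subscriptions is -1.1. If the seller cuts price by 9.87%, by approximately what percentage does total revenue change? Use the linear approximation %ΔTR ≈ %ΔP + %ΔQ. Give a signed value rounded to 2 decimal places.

%ΔQ ≈ Ed × %ΔP = (-1.1) × (-9.87%) = +10.8570%
%ΔTR ≈ %ΔP + %ΔQ = (-9.87%) + (+10.8570%) = +0.9870%

+0.99%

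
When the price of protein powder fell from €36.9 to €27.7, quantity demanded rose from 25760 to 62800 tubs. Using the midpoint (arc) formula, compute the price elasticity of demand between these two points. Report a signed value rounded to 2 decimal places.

-2.94

%ΔQ = (62800 − 25760) / [(25760 + 62800)/2] = 37040/44280 = 0.836495…
%ΔP = (27.7 − 36.9) / [(36.9 + 27.7)/2] = -9.2/32.3 = -0.284829…
Arc Ed = %ΔQ / %ΔP = (37040/44280) / (-9.2/32.3) = -2.9368…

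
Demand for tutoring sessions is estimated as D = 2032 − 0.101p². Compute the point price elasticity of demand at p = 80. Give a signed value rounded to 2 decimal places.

-0.93

dD/dp = −2·0.101·p = -16.16. At p = 80, D = 1385.6.
Ed = (dD/dp)·(p/D) = (-16.16) × (80/1385.6) = -0.9330…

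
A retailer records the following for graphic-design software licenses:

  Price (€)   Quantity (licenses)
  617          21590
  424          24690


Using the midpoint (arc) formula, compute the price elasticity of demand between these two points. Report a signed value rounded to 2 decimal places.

-0.36

%ΔQ = (24690 − 21590) / [(21590 + 24690)/2] = 3100/23140 = 0.133967…
%ΔP = (424 − 617) / [(617 + 424)/2] = -193/520.5 = -0.370797…
Arc Ed = %ΔQ / %ΔP = (3100/23140) / (-193/520.5) = -0.3612…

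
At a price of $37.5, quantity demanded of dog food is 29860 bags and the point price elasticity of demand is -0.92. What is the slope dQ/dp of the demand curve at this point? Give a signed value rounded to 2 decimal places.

-732.57

Ed = (dQ/dp)·(p/Q) ⇒ dQ/dp = Ed·Q/p = (-0.92)·29860/37.5 = -732.5653…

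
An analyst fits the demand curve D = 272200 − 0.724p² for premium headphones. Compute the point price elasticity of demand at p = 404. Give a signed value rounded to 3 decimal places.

-1.534

dD/dp = −2·0.724·p = -584.992. At p = 404, D = 154031.616.
Ed = (dD/dp)·(p/D) = (-584.992) × (404/154031.616) = -1.53433…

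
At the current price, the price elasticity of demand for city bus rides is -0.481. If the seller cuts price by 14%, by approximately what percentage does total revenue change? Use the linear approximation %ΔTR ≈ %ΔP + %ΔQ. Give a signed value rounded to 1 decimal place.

%ΔQ ≈ Ed × %ΔP = (-0.481) × (-14%) = +6.7340%
%ΔTR ≈ %ΔP + %ΔQ = (-14%) + (+6.7340%) = -7.2660%

-7.3%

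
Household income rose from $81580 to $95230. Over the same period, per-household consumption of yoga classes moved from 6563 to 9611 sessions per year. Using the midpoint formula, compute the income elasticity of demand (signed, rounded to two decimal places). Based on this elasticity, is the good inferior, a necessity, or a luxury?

%ΔQ = (9611 − 6563)/[( 6563 + 9611)/2] = 3048/8087 = 0.376901…
%ΔIncome = (95230 − 81580)/[( 81580 + 95230)/2] = 13650/88405 = 0.154403…
E_income = (3048/8087) / (13650/88405) = 2.4410…
E_income > 1 ⇒ normal good, luxury.

2.44; luxury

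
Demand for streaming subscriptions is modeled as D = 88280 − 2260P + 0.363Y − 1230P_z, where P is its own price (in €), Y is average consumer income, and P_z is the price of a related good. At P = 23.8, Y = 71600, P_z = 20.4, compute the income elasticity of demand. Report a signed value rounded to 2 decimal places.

0.73

At the given values, D = 88280 − 2260(23.8) + 0.363(71600) − 1230(20.4) = 35390.8.
∂D/∂Y = 0.363.
E = (0.363) × (71600/35390.8) = 0.7343…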